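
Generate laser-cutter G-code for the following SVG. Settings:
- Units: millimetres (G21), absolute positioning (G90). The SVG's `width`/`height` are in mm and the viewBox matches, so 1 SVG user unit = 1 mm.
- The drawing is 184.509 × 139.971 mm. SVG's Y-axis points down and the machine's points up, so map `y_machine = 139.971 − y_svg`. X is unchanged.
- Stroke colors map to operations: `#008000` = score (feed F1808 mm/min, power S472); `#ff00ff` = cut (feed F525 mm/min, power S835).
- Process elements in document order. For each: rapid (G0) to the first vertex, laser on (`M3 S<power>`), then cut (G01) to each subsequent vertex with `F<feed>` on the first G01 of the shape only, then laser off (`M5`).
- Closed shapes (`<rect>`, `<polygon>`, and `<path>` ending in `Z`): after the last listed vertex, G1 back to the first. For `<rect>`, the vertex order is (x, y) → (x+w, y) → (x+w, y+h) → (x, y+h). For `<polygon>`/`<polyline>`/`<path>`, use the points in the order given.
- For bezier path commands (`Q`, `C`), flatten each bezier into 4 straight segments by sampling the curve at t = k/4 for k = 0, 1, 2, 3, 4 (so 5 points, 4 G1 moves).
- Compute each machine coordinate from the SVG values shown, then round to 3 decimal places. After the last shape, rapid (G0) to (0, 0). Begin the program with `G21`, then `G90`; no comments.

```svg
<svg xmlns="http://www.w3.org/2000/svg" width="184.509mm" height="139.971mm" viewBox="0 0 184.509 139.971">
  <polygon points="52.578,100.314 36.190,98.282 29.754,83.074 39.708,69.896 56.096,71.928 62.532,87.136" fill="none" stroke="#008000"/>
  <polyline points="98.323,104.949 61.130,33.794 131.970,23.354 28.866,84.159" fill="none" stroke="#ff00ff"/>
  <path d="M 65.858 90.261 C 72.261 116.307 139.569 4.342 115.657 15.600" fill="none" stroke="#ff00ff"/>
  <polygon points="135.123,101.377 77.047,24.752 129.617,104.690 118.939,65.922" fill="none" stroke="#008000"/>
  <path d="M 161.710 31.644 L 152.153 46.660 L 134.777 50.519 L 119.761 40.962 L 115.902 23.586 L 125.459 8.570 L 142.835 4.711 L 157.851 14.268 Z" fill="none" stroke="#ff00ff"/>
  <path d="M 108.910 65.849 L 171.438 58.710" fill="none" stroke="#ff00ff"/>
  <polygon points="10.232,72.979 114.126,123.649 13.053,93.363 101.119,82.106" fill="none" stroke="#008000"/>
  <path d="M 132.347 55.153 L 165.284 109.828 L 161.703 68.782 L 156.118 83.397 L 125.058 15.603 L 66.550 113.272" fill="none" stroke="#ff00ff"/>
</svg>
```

G21
G90
G0 X52.578 Y39.657
M3 S472
G01 X36.190 Y41.689 F1808
G01 X29.754 Y56.897
G01 X39.708 Y70.075
G01 X56.096 Y68.043
G01 X62.532 Y52.835
G01 X52.578 Y39.657
M5
G0 X98.323 Y35.022
M3 S835
G01 X61.130 Y106.177 F525
G01 X131.970 Y116.617
G01 X28.866 Y55.812
M5
G0 X65.858 Y49.710
M3 S835
G01 X79.703 Y51.971 F525
G01 X102.126 Y81.495
G01 X118.864 Y113.792
G01 X115.657 Y124.371
M5
G0 X135.123 Y38.594
M3 S472
G01 X77.047 Y115.219 F1808
G01 X129.617 Y35.281
G01 X118.939 Y74.049
G01 X135.123 Y38.594
M5
G0 X161.710 Y108.327
M3 S835
G01 X152.153 Y93.311 F525
G01 X134.777 Y89.452
G01 X119.761 Y99.009
G01 X115.902 Y116.385
G01 X125.459 Y131.401
G01 X142.835 Y135.260
G01 X157.851 Y125.703
G01 X161.710 Y108.327
M5
G0 X108.910 Y74.122
M3 S835
G01 X171.438 Y81.261 F525
M5
G0 X10.232 Y66.992
M3 S472
G01 X114.126 Y16.322 F1808
G01 X13.053 Y46.608
G01 X101.119 Y57.865
G01 X10.232 Y66.992
M5
G0 X132.347 Y84.818
M3 S835
G01 X165.284 Y30.143 F525
G01 X161.703 Y71.189
G01 X156.118 Y56.574
G01 X125.058 Y124.368
G01 X66.550 Y26.699
M5
G0 X0.000 Y0.000

Since the viewBox matches the mm dimensions, user units are millimetres directly. The only transform is the Y-flip y_m = 139.971 − y_svg.

Shape 1 is a regular polygon drawn with `<polygon>`. Its stroke #008000 means score at S472, F1808. After flipping Y the toolpath is (52.578,39.657) → (36.190,41.689) → (29.754,56.897) → (39.708,70.075) → (56.096,68.043) → (62.532,52.835) → (52.578,39.657), returning to the start.

Shape 2 is a open polyline drawn with `<polyline>`. Its stroke #ff00ff means cut at S835, F525. After flipping Y the toolpath is (98.323,35.022) → (61.130,106.177) → (131.970,116.617) → (28.866,55.812).

Shape 3 is a cubic bezier drawn with `<path>`. Its stroke #ff00ff means cut at S835, F525. After flipping Y the toolpath is (65.858,49.710) → (79.703,51.971) → (102.126,81.495) → (118.864,113.792) → (115.657,124.371).

Shape 4 is a closed polygon drawn with `<polygon>`. Its stroke #008000 means score at S472, F1808. After flipping Y the toolpath is (135.123,38.594) → (77.047,115.219) → (129.617,35.281) → (118.939,74.049) → (135.123,38.594), returning to the start.

Shape 5 is a regular polygon drawn with `<path>`. Its stroke #ff00ff means cut at S835, F525. After flipping Y the toolpath is (161.710,108.327) → (152.153,93.311) → (134.777,89.452) → (119.761,99.009) → (115.902,116.385) → (125.459,131.401) → (142.835,135.260) → (157.851,125.703) → (161.710,108.327), returning to the start.

Shape 6 is a line segment drawn with `<path>`. Its stroke #ff00ff means cut at S835, F525. After flipping Y the toolpath is (108.910,74.122) → (171.438,81.261).

Shape 7 is a closed polygon drawn with `<polygon>`. Its stroke #008000 means score at S472, F1808. After flipping Y the toolpath is (10.232,66.992) → (114.126,16.322) → (13.053,46.608) → (101.119,57.865) → (10.232,66.992), returning to the start.

Shape 8 is a open polyline drawn with `<path>`. Its stroke #ff00ff means cut at S835, F525. After flipping Y the toolpath is (132.347,84.818) → (165.284,30.143) → (161.703,71.189) → (156.118,56.574) → (125.058,124.368) → (66.550,26.699).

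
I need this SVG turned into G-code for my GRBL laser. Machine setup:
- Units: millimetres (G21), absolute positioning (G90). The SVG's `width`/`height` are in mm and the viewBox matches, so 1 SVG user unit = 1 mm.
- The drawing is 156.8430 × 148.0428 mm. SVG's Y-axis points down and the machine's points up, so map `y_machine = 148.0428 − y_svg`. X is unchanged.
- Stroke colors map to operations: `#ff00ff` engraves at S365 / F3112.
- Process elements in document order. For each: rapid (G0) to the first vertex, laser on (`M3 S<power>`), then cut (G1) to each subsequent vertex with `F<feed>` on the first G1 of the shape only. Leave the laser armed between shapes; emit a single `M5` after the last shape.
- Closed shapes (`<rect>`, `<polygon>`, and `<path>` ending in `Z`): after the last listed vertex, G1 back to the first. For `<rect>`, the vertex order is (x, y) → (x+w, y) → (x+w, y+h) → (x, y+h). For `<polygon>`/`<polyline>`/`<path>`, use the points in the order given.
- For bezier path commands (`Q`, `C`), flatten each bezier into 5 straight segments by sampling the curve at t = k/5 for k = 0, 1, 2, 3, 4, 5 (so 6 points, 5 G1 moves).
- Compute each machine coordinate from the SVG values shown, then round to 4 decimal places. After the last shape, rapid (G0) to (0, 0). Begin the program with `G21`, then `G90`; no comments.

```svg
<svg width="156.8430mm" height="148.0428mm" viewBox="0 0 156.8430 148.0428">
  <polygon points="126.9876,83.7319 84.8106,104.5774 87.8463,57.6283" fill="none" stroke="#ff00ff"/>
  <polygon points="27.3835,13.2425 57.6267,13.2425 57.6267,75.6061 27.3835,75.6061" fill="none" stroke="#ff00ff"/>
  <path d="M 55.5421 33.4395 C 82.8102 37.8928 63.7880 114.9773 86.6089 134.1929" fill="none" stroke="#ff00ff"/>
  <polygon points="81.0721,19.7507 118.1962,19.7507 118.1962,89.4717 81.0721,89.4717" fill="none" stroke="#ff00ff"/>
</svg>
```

1 u = 1 mm; y_m = 148.0428 − y.

[1] `<polygon>` regular polygon, #ff00ff→engrave S365 F3112: (126.9876,64.3109) → (84.8106,43.4654) → (87.8463,90.4145) → (126.9876,64.3109) (closed)

[2] `<polygon>` rectangle, #ff00ff→engrave S365 F3112: (27.3835,134.8003) → (57.6267,134.8003) → (57.6267,72.4367) → (27.3835,72.4367) → (27.3835,134.8003) (closed)

[3] `<path>` cubic bezier, #ff00ff→engrave S365 F3112: (55.5421,114.6033) → (67.0532,104.2596) → (71.6850,82.7484) → (73.6680,56.3337) → (77.2325,31.2795) → (86.6089,13.8499)

[4] `<polygon>` rectangle, #ff00ff→engrave S365 F3112: (81.0721,128.2921) → (118.1962,128.2921) → (118.1962,58.5711) → (81.0721,58.5711) → (81.0721,128.2921) (closed)

G21
G90
G0 X126.9876 Y64.3109
M3 S365
G1 X84.8106 Y43.4654 F3112
G1 X87.8463 Y90.4145
G1 X126.9876 Y64.3109
G0 X27.3835 Y134.8003
M3 S365
G1 X57.6267 Y134.8003 F3112
G1 X57.6267 Y72.4367
G1 X27.3835 Y72.4367
G1 X27.3835 Y134.8003
G0 X55.5421 Y114.6033
M3 S365
G1 X67.0532 Y104.2596 F3112
G1 X71.6850 Y82.7484
G1 X73.6680 Y56.3337
G1 X77.2325 Y31.2795
G1 X86.6089 Y13.8499
G0 X81.0721 Y128.2921
M3 S365
G1 X118.1962 Y128.2921 F3112
G1 X118.1962 Y58.5711
G1 X81.0721 Y58.5711
G1 X81.0721 Y128.2921
M5
G0 X0.0000 Y0.0000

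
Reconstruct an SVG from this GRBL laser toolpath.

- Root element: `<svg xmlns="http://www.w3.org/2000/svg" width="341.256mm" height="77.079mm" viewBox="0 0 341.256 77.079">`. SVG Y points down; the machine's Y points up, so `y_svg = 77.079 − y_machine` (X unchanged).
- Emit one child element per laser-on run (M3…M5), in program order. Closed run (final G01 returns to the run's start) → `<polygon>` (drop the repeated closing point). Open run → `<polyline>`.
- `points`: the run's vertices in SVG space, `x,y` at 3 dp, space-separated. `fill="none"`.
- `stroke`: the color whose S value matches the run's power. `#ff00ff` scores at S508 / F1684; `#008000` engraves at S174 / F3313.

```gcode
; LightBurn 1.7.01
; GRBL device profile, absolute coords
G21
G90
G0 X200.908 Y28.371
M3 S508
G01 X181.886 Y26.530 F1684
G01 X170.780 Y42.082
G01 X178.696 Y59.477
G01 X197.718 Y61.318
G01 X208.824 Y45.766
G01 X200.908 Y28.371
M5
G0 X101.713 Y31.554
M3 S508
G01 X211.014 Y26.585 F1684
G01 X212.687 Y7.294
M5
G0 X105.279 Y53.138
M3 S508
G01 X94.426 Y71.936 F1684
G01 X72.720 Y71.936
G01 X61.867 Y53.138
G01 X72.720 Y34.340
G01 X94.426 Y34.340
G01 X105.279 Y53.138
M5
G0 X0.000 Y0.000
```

Each laser-on run becomes one SVG element. Flip Y back into SVG space with y_svg = 77.079 − y_machine. Every run uses S508, so all elements get stroke `#ff00ff` (score).

Run 1: The run returns to its start, so emit a `<polygon>` with points (Y-flipped): 200.908,48.708 181.886,50.549 170.780,34.997 178.696,17.602 197.718,15.761 208.824,31.313.

Run 2: The run is open, so emit a `<polyline>` with points (Y-flipped): 101.713,45.525 211.014,50.494 212.687,69.785.

Run 3: The run returns to its start, so emit a `<polygon>` with points (Y-flipped): 105.279,23.941 94.426,5.143 72.720,5.143 61.867,23.941 72.720,42.739 94.426,42.739.

<svg xmlns="http://www.w3.org/2000/svg" width="341.256mm" height="77.079mm" viewBox="0 0 341.256 77.079">
  <polygon points="200.908,48.708 181.886,50.549 170.780,34.997 178.696,17.602 197.718,15.761 208.824,31.313" fill="none" stroke="#ff00ff"/>
  <polyline points="101.713,45.525 211.014,50.494 212.687,69.785" fill="none" stroke="#ff00ff"/>
  <polygon points="105.279,23.941 94.426,5.143 72.720,5.143 61.867,23.941 72.720,42.739 94.426,42.739" fill="none" stroke="#ff00ff"/>
</svg>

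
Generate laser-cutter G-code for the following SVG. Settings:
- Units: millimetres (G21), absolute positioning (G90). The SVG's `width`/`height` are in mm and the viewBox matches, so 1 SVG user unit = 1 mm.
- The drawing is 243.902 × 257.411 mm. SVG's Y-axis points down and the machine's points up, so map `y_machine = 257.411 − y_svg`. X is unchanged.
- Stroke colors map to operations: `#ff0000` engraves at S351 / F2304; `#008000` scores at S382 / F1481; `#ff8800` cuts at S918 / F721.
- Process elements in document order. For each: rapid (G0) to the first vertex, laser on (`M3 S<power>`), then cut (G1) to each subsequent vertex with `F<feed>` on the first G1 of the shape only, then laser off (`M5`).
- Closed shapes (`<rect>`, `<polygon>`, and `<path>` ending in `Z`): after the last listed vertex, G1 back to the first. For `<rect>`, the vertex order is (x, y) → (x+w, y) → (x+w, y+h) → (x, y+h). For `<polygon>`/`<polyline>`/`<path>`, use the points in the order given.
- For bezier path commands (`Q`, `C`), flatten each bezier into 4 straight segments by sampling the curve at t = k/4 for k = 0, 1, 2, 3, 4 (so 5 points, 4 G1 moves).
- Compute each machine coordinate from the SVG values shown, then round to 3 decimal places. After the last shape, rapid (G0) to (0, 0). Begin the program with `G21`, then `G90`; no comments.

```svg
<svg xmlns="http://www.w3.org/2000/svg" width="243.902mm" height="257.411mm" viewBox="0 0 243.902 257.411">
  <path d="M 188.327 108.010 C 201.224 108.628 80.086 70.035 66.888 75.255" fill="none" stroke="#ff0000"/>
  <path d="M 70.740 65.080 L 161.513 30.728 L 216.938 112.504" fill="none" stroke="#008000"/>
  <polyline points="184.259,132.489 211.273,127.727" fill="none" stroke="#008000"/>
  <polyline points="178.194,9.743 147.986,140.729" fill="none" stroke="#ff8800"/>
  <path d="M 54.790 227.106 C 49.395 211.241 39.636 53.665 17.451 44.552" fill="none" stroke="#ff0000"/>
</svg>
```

Since the viewBox matches the mm dimensions, user units are millimetres directly. The only transform is the Y-flip y_m = 257.411 − y_svg.

Shape 1 is a cubic bezier drawn with `<path>`. Its stroke #ff0000 means engrave at S351, F2304. After flipping Y the toolpath is (188.327,149.401) → (176.649,154.992) → (137.393,167.504) → (93.244,179.153) → (66.888,182.156).

Shape 2 is a open polyline drawn with `<path>`. Its stroke #008000 means score at S382, F1481. After flipping Y the toolpath is (70.740,192.331) → (161.513,226.683) → (216.938,144.907).

Shape 3 is a line segment drawn with `<polyline>`. Its stroke #008000 means score at S382, F1481. After flipping Y the toolpath is (184.259,124.922) → (211.273,129.684).

Shape 4 is a line segment drawn with `<polyline>`. Its stroke #ff8800 means cut at S918, F721. After flipping Y the toolpath is (178.194,247.668) → (147.986,116.682).

Shape 5 is a cubic bezier drawn with `<path>`. Its stroke #ff0000 means engrave at S351, F2304. After flipping Y the toolpath is (54.790,30.305) → (49.800,64.241) → (42.417,124.114) → (31.886,182.721) → (17.451,212.859).

G21
G90
G0 X188.327 Y149.401
M3 S351
G1 X176.649 Y154.992 F2304
G1 X137.393 Y167.504
G1 X93.244 Y179.153
G1 X66.888 Y182.156
M5
G0 X70.740 Y192.331
M3 S382
G1 X161.513 Y226.683 F1481
G1 X216.938 Y144.907
M5
G0 X184.259 Y124.922
M3 S382
G1 X211.273 Y129.684 F1481
M5
G0 X178.194 Y247.668
M3 S918
G1 X147.986 Y116.682 F721
M5
G0 X54.790 Y30.305
M3 S351
G1 X49.800 Y64.241 F2304
G1 X42.417 Y124.114
G1 X31.886 Y182.721
G1 X17.451 Y212.859
M5
G0 X0.000 Y0.000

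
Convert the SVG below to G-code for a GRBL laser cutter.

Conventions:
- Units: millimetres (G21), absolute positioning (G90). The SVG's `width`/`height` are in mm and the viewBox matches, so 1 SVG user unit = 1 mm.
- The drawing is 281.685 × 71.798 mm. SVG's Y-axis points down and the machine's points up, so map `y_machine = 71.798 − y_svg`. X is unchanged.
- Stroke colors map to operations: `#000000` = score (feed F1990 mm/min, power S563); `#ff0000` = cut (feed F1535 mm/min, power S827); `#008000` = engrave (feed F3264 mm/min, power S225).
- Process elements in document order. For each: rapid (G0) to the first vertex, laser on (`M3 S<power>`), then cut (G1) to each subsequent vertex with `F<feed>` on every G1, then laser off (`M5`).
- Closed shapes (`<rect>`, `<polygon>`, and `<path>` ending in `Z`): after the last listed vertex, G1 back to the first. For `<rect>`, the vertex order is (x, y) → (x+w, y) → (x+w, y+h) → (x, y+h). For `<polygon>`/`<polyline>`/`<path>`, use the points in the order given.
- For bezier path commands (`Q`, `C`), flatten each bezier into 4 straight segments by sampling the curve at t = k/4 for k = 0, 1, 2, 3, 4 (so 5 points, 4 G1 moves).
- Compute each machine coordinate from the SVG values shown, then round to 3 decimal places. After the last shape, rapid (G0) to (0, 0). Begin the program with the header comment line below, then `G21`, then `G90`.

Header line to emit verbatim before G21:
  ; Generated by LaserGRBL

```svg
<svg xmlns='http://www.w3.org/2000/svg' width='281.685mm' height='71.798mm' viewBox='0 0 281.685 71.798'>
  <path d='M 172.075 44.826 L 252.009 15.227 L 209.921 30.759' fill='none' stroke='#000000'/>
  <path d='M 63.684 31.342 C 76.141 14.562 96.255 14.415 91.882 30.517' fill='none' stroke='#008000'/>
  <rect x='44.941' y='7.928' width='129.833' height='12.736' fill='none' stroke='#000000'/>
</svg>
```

; Generated by LaserGRBL
G21
G90
G0 X172.075 Y26.972
M3 S563
G1 X252.009 Y56.571 F1990
G1 X209.921 Y41.039 F1990
M5
G0 X63.684 Y40.456
M3 S225
G1 X73.960 Y49.928 F3264
G1 X84.094 Y53.199 F3264
G1 X91.073 Y50.305 F3264
G1 X91.882 Y41.281 F3264
M5
G0 X44.941 Y63.870
M3 S563
G1 X174.774 Y63.870 F1990
G1 X174.774 Y51.134 F1990
G1 X44.941 Y51.134 F1990
G1 X44.941 Y63.870 F1990
M5
G0 X0.000 Y0.000

viewBox `0 0 281.685 71.798` with mm width/height → 1 unit = 1 mm. Flip: y_m = 71.798 − y_svg.

**Shape 1** — `<path>` open polyline, stroke `#000000` → score (S563, F1990). Machine vertices: (172.075,26.972) → (252.009,56.571) → (209.921,41.039). Open path.

**Shape 2** — `<path>` cubic bezier, stroke `#008000` → engrave (S225, F3264). Control points (SVG): P0=(63.684,31.342), P1=(76.141,14.562), P2=(96.255,14.415), P3=(91.882,30.517); sampled at t=k/4. Machine vertices: (63.684,40.456) → (73.960,49.928) → (84.094,53.199) → (91.073,50.305) → (91.882,41.281). Open path.

**Shape 3** — `<rect>` rectangle, stroke `#000000` → score (S563, F1990). Machine vertices: (44.941,63.870) → (174.774,63.870) → (174.774,51.134) → (44.941,51.134) → (44.941,63.870). Closed: final G1 returns to the first vertex.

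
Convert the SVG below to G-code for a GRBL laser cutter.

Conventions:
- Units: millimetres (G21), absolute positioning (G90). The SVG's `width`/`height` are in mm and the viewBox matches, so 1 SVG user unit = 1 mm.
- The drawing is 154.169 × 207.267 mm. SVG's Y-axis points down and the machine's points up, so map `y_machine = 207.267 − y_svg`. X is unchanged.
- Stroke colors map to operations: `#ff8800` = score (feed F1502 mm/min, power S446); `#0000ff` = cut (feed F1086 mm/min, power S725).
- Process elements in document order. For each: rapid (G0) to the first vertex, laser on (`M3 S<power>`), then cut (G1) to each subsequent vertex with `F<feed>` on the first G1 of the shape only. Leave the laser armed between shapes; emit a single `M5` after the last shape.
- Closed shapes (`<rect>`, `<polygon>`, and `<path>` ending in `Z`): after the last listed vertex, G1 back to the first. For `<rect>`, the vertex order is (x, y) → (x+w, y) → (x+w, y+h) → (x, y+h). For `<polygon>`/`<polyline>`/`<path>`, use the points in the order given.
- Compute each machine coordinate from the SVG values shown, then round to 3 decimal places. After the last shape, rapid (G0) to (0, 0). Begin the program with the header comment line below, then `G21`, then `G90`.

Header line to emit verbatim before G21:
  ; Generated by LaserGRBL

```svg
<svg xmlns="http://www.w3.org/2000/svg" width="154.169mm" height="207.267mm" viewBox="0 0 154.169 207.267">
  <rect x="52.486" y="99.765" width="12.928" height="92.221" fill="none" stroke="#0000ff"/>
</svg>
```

; Generated by LaserGRBL
G21
G90
G0 X52.486 Y107.502
M3 S725
G1 X65.414 Y107.502 F1086
G1 X65.414 Y15.281
G1 X52.486 Y15.281
G1 X52.486 Y107.502
M5
G0 X0.000 Y0.000

Since the viewBox matches the mm dimensions, user units are millimetres directly. The only transform is the Y-flip y_m = 207.267 − y_svg.

Shape 1 is a rectangle drawn with `<rect>`. Its stroke #0000ff means cut at S725, F1086. After flipping Y the toolpath is (52.486,107.502) → (65.414,107.502) → (65.414,15.281) → (52.486,15.281) → (52.486,107.502), returning to the start.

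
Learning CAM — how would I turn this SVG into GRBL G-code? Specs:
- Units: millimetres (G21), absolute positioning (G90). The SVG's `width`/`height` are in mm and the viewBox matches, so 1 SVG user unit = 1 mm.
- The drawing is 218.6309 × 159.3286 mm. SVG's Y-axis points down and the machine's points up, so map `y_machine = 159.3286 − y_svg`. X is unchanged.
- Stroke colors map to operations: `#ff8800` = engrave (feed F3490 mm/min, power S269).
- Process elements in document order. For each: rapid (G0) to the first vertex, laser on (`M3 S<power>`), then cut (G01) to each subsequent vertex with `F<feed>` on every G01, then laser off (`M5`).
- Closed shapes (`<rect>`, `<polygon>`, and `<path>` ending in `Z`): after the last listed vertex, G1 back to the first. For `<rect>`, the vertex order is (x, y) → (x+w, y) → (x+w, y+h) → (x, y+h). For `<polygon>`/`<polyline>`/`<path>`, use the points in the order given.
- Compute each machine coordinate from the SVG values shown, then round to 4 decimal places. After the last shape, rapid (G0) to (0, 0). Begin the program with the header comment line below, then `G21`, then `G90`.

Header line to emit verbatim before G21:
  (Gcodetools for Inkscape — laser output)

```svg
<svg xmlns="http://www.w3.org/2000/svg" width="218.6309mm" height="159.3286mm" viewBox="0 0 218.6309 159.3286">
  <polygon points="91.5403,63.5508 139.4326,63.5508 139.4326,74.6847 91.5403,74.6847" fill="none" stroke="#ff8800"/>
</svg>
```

(Gcodetools for Inkscape — laser output)
G21
G90
G0 X91.5403 Y95.7778
M3 S269
G01 X139.4326 Y95.7778 F3490
G01 X139.4326 Y84.6439 F3490
G01 X91.5403 Y84.6439 F3490
G01 X91.5403 Y95.7778 F3490
M5
G0 X0.0000 Y0.0000

viewBox `0 0 218.6309 159.3286` with mm width/height → 1 unit = 1 mm. Flip: y_m = 159.3286 − y_svg.

**Shape 1** — `<polygon>` rectangle, stroke `#ff8800` → engrave (S269, F3490). Machine vertices: (91.5403,95.7778) → (139.4326,95.7778) → (139.4326,84.6439) → (91.5403,84.6439) → (91.5403,95.7778). Closed: final G1 returns to the first vertex.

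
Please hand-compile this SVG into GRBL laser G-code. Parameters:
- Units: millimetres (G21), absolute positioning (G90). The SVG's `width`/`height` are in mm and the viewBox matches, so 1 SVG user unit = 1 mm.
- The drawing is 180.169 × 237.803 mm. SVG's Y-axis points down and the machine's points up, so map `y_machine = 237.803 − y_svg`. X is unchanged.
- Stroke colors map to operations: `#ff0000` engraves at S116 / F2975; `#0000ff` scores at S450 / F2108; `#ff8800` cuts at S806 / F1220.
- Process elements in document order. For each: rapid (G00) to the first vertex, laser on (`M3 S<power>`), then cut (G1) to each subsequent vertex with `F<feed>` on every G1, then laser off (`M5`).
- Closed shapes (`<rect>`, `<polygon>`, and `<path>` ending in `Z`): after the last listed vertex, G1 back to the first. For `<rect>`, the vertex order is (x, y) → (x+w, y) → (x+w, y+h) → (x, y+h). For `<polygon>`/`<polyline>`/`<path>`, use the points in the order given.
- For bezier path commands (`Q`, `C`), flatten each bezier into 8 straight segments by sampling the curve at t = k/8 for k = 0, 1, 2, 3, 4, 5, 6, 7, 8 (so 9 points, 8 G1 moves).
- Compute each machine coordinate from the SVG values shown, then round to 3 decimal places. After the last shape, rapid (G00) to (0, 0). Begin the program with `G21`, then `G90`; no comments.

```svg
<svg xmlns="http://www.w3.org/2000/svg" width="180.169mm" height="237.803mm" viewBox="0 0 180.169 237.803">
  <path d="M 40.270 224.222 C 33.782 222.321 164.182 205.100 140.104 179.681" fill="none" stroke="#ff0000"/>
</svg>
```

G21
G90
G00 X40.270 Y13.581
M3 S116
G1 X43.685 Y14.998 F2975
G1 X56.518 Y17.768 F2975
G1 X75.356 Y21.807 F2975
G1 X96.783 Y27.032 F2975
G1 X117.386 Y33.360 F2975
G1 X133.750 Y40.706 F2975
G1 X142.461 Y48.988 F2975
G1 X140.104 Y58.122 F2975
M5
G00 X0.000 Y0.000

Since the viewBox matches the mm dimensions, user units are millimetres directly. The only transform is the Y-flip y_m = 237.803 − y_svg.

Shape 1 is a cubic bezier drawn with `<path>`. Its stroke #ff0000 means engrave at S116, F2975. After flipping Y the toolpath is (40.270,13.581) → (43.685,14.998) → (56.518,17.768) → (75.356,21.807) → (96.783,27.032) → (117.386,33.360) → (133.750,40.706) → (142.461,48.988) → (140.104,58.122).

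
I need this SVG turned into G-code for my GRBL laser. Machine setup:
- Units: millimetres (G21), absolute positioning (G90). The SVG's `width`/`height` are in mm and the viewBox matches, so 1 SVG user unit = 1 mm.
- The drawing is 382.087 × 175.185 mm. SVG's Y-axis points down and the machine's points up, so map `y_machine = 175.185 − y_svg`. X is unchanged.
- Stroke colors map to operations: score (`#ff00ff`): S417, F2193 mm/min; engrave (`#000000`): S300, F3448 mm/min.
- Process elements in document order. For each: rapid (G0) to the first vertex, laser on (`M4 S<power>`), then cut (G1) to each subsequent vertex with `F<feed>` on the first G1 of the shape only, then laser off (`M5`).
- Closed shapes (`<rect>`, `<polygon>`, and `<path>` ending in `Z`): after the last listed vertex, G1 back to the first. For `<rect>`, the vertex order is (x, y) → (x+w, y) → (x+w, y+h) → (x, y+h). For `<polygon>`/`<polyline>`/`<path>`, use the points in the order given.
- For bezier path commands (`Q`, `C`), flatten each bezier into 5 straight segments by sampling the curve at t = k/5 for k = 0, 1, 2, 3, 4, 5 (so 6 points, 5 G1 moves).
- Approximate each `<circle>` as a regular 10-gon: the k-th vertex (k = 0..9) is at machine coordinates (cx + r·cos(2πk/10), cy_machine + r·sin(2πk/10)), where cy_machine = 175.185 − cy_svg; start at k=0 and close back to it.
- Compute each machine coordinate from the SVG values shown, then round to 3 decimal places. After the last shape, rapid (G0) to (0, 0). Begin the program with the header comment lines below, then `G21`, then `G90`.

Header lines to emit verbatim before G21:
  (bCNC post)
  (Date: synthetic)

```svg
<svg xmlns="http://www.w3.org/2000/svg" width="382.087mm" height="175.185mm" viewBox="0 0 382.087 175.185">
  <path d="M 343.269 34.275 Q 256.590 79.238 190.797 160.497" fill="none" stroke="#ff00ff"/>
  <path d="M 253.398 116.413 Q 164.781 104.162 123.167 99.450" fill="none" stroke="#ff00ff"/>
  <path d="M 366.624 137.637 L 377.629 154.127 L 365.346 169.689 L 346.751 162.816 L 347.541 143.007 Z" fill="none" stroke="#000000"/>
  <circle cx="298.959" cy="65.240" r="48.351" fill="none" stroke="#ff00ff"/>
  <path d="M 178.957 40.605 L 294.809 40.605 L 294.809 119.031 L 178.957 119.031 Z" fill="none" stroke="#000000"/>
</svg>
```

(bCNC post)
(Date: synthetic)
G21
G90
G0 X343.269 Y140.910
M4 S417
G1 X309.433 Y121.473 F2193
G1 X277.268 Y99.132
G1 X246.773 Y73.888
G1 X217.950 Y45.740
G1 X190.797 Y14.688
M5
G0 X253.398 Y58.772
M4 S417
G1 X219.831 Y63.371 F2193
G1 X190.025 Y67.367
G1 X163.979 Y70.759
G1 X141.693 Y73.549
G1 X123.167 Y75.735
M5
G0 X366.624 Y37.548
M4 S300
G1 X377.629 Y21.058 F3448
G1 X365.346 Y5.496
G1 X346.751 Y12.369
G1 X347.541 Y32.178
G1 X366.624 Y37.548
M5
G0 X347.310 Y109.945
M4 S417
G1 X338.076 Y138.365 F2193
G1 X313.900 Y155.930
G1 X284.018 Y155.930
G1 X259.842 Y138.365
G1 X250.608 Y109.945
G1 X259.842 Y81.525
G1 X284.018 Y63.960
G1 X313.900 Y63.960
G1 X338.076 Y81.525
G1 X347.310 Y109.945
M5
G0 X178.957 Y134.580
M4 S300
G1 X294.809 Y134.580 F3448
G1 X294.809 Y56.154
G1 X178.957 Y56.154
G1 X178.957 Y134.580
M5
G0 X0.000 Y0.000

Since the viewBox matches the mm dimensions, user units are millimetres directly. The only transform is the Y-flip y_m = 175.185 − y_svg.

Shape 1 is a quadratic bezier drawn with `<path>`. Its stroke #ff00ff means score at S417, F2193. After flipping Y the toolpath is (343.269,140.910) → (309.433,121.473) → (277.268,99.132) → (246.773,73.888) → (217.950,45.740) → (190.797,14.688).

Shape 2 is a quadratic bezier drawn with `<path>`. Its stroke #ff00ff means score at S417, F2193. After flipping Y the toolpath is (253.398,58.772) → (219.831,63.371) → (190.025,67.367) → (163.979,70.759) → (141.693,73.549) → (123.167,75.735).

Shape 3 is a regular polygon drawn with `<path>`. Its stroke #000000 means engrave at S300, F3448. After flipping Y the toolpath is (366.624,37.548) → (377.629,21.058) → (365.346,5.496) → (346.751,12.369) → (347.541,32.178) → (366.624,37.548), returning to the start.

Shape 4 is a circle drawn with `<circle>`. Its stroke #ff00ff means score at S417, F2193. After flipping Y the toolpath is (347.310,109.945) → (338.076,138.365) → (313.900,155.930) → (284.018,155.930) → (259.842,138.365) → (250.608,109.945) → (259.842,81.525) → (284.018,63.960) → (313.900,63.960) → (338.076,81.525) → (347.310,109.945), returning to the start.

Shape 5 is a rectangle drawn with `<path>`. Its stroke #000000 means engrave at S300, F3448. After flipping Y the toolpath is (178.957,134.580) → (294.809,134.580) → (294.809,56.154) → (178.957,56.154) → (178.957,134.580), returning to the start.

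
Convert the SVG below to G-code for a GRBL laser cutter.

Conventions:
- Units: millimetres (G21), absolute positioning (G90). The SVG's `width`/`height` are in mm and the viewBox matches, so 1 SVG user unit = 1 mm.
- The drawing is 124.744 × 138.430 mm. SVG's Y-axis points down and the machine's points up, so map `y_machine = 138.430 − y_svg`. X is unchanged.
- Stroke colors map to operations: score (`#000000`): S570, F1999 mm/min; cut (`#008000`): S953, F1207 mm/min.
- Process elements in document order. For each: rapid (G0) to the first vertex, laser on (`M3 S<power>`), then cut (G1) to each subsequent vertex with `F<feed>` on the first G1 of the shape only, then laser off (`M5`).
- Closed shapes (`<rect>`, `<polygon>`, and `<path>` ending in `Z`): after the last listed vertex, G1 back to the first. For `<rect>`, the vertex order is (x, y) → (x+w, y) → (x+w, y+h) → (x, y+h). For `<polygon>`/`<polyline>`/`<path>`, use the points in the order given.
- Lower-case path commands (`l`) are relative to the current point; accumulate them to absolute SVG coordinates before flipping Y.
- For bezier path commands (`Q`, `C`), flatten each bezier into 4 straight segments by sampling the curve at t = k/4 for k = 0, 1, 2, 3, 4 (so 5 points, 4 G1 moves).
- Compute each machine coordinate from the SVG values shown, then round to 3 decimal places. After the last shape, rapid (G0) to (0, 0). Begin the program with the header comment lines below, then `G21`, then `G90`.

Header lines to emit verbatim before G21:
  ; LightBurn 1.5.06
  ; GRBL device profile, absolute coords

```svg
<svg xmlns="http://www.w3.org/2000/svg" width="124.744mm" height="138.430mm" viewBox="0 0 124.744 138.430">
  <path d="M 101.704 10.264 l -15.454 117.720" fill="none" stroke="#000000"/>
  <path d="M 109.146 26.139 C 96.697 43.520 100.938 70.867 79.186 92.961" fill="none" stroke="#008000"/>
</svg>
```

; LightBurn 1.5.06
; GRBL device profile, absolute coords
G21
G90
G0 X101.704 Y128.166
M3 S570
G1 X86.250 Y10.446 F1999
M5
G0 X109.146 Y112.291
M3 S953
G1 X102.272 Y97.624 F1207
G1 X97.655 Y80.647
G1 X91.293 Y62.787
G1 X79.186 Y45.469
M5
G0 X0.000 Y0.000

Since the viewBox matches the mm dimensions, user units are millimetres directly. The only transform is the Y-flip y_m = 138.430 − y_svg.

Shape 1 is a line segment drawn with `<path>`. Its stroke #000000 means score at S570, F1999. After flipping Y the toolpath is (101.704,128.166) → (86.250,10.446).

Shape 2 is a cubic bezier drawn with `<path>`. Its stroke #008000 means cut at S953, F1207. After flipping Y the toolpath is (109.146,112.291) → (102.272,97.624) → (97.655,80.647) → (91.293,62.787) → (79.186,45.469).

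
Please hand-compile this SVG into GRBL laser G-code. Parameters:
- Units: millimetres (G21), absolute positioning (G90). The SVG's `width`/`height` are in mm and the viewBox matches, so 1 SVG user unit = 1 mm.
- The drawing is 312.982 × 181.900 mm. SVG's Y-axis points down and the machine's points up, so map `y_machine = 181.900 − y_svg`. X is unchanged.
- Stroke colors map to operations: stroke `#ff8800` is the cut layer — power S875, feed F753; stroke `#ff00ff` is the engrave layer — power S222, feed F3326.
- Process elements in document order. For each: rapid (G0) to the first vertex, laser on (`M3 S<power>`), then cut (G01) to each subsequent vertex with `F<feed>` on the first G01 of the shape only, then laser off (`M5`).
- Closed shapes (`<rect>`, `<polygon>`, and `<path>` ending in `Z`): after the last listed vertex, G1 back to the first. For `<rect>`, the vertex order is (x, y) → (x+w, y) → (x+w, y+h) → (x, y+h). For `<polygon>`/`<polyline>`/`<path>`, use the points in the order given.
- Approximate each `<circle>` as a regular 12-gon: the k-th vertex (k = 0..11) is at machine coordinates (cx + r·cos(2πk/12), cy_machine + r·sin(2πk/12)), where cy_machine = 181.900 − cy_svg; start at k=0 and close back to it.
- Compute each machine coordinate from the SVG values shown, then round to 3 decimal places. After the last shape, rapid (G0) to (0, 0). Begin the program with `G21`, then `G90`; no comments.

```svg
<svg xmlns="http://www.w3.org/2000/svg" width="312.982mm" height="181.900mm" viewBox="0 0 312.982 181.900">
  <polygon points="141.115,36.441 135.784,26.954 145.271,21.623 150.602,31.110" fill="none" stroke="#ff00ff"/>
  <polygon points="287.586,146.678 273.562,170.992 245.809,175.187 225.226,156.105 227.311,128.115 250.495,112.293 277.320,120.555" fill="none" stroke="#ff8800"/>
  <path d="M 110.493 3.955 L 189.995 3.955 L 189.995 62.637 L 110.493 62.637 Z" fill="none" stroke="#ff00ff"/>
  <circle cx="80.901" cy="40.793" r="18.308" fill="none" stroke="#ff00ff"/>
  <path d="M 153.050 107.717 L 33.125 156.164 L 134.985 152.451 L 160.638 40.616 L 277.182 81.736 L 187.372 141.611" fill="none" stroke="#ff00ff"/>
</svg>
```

1 u = 1 mm; y_m = 181.900 − y.

[1] `<polygon>` regular polygon, #ff00ff→engrave S222 F3326: (141.115,145.459) → (135.784,154.946) → (145.271,160.277) → (150.602,150.790) → (141.115,145.459) (closed)

[2] `<polygon>` regular polygon, #ff8800→cut S875 F753: (287.586,35.222) → (273.562,10.908) → (245.809,6.713) → (225.226,25.795) → (227.311,53.785) → (250.495,69.607) → (277.320,61.345) → (287.586,35.222) (closed)

[3] `<path>` rectangle, #ff00ff→engrave S222 F3326: (110.493,177.945) → (189.995,177.945) → (189.995,119.263) → (110.493,119.263) → (110.493,177.945) (closed)

[4] `<circle>` circle, #ff00ff→engrave S222 F3326: (99.209,141.107) → (96.756,150.261) → (90.055,156.962) → (80.901,159.415) → (71.747,156.962) → (65.046,150.261) → (62.593,141.107) → (65.046,131.953) → (71.747,125.252) → (80.901,122.799) → (90.055,125.252) → (96.756,131.953) → (99.209,141.107) (closed)

[5] `<path>` open polyline, #ff00ff→engrave S222 F3326: (153.050,74.183) → (33.125,25.736) → (134.985,29.449) → (160.638,141.284) → (277.182,100.164) → (187.372,40.289)

G21
G90
G0 X141.115 Y145.459
M3 S222
G01 X135.784 Y154.946 F3326
G01 X145.271 Y160.277
G01 X150.602 Y150.790
G01 X141.115 Y145.459
M5
G0 X287.586 Y35.222
M3 S875
G01 X273.562 Y10.908 F753
G01 X245.809 Y6.713
G01 X225.226 Y25.795
G01 X227.311 Y53.785
G01 X250.495 Y69.607
G01 X277.320 Y61.345
G01 X287.586 Y35.222
M5
G0 X110.493 Y177.945
M3 S222
G01 X189.995 Y177.945 F3326
G01 X189.995 Y119.263
G01 X110.493 Y119.263
G01 X110.493 Y177.945
M5
G0 X99.209 Y141.107
M3 S222
G01 X96.756 Y150.261 F3326
G01 X90.055 Y156.962
G01 X80.901 Y159.415
G01 X71.747 Y156.962
G01 X65.046 Y150.261
G01 X62.593 Y141.107
G01 X65.046 Y131.953
G01 X71.747 Y125.252
G01 X80.901 Y122.799
G01 X90.055 Y125.252
G01 X96.756 Y131.953
G01 X99.209 Y141.107
M5
G0 X153.050 Y74.183
M3 S222
G01 X33.125 Y25.736 F3326
G01 X134.985 Y29.449
G01 X160.638 Y141.284
G01 X277.182 Y100.164
G01 X187.372 Y40.289
M5
G0 X0.000 Y0.000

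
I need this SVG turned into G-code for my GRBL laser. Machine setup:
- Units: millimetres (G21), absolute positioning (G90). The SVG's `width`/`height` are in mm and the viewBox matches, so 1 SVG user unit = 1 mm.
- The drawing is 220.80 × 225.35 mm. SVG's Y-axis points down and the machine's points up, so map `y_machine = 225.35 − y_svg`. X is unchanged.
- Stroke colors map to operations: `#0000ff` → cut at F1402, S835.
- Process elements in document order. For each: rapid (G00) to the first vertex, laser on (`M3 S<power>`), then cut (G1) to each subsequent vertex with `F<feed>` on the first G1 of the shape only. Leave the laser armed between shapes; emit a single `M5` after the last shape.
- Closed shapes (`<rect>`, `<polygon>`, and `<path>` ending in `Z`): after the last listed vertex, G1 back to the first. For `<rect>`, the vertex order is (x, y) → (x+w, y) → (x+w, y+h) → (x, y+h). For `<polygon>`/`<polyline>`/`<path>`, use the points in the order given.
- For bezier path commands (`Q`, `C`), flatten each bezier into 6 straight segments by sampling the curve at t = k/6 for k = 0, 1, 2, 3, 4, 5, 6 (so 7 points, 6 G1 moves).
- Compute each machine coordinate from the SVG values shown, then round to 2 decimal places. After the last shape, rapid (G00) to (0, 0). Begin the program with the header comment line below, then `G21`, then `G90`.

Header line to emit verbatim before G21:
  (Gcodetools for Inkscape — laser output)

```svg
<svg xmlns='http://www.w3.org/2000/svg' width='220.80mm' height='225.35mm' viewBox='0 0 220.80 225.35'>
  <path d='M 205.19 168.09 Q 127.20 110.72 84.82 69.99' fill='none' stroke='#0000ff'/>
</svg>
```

Since the viewBox matches the mm dimensions, user units are millimetres directly. The only transform is the Y-flip y_m = 225.35 − y_svg.

Shape 1 is a quadratic bezier drawn with `<path>`. Its stroke #0000ff means cut at S835, F1402. After flipping Y the toolpath is (205.19,57.26) → (180.18,75.92) → (157.15,93.66) → (136.10,110.47) → (117.03,126.36) → (99.94,141.32) → (84.82,155.36).

(Gcodetools for Inkscape — laser output)
G21
G90
G00 X205.19 Y57.26
M3 S835
G1 X180.18 Y75.92 F1402
G1 X157.15 Y93.66
G1 X136.10 Y110.47
G1 X117.03 Y126.36
G1 X99.94 Y141.32
G1 X84.82 Y155.36
M5
G00 X0.00 Y0.00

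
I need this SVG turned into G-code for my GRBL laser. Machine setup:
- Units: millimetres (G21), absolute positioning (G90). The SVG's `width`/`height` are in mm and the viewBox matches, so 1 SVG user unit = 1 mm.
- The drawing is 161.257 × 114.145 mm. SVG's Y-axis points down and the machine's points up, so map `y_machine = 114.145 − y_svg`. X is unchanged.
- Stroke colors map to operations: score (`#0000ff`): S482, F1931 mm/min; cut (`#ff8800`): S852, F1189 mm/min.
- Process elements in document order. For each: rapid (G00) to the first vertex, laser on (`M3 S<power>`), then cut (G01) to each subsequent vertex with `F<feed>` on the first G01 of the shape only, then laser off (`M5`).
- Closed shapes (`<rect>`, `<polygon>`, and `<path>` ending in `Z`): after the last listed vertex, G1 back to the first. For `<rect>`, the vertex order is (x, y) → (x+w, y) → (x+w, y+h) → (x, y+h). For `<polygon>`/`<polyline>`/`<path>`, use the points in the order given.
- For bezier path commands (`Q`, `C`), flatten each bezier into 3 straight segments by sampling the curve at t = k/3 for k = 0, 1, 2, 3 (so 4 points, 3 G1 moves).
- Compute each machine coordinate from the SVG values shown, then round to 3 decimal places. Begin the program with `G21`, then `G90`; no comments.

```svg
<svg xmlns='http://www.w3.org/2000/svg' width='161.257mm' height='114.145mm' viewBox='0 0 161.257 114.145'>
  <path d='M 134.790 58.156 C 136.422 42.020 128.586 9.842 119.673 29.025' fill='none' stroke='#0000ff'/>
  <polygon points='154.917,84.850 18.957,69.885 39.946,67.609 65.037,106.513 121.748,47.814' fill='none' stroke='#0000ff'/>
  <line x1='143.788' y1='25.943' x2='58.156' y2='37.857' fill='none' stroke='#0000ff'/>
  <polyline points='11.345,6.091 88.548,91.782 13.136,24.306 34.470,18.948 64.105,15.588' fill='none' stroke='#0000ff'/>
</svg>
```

G21
G90
G00 X134.790 Y55.989
M3 S482
G01 X133.577 Y74.976 F1931
G01 X127.916 Y89.679
G01 X119.673 Y85.120
M5
G00 X154.917 Y29.295
M3 S482
G01 X18.957 Y44.260 F1931
G01 X39.946 Y46.536
G01 X65.037 Y7.632
G01 X121.748 Y66.331
G01 X154.917 Y29.295
M5
G00 X143.788 Y88.202
M3 S482
G01 X58.156 Y76.288 F1931
M5
G00 X11.345 Y108.054
M3 S482
G01 X88.548 Y22.363 F1931
G01 X13.136 Y89.839
G01 X34.470 Y95.197
G01 X64.105 Y98.557
M5

viewBox `0 0 161.257 114.145` with mm width/height → 1 unit = 1 mm. Flip: y_m = 114.145 − y_svg.

**Shape 1** — `<path>` cubic bezier, stroke `#0000ff` → score (S482, F1931). Control points (SVG): P0=(134.790,58.156), P1=(136.422,42.020), P2=(128.586,9.842), P3=(119.673,29.025); sampled at t=k/3. Machine vertices: (134.790,55.989) → (133.577,74.976) → (127.916,89.679) → (119.673,85.120). Open path.

**Shape 2** — `<polygon>` closed polygon, stroke `#0000ff` → score (S482, F1931). Machine vertices: (154.917,29.295) → (18.957,44.260) → (39.946,46.536) → (65.037,7.632) → (121.748,66.331) → (154.917,29.295). Closed: final G1 returns to the first vertex.

**Shape 3** — `<line>` line segment, stroke `#0000ff` → score (S482, F1931). Machine vertices: (143.788,88.202) → (58.156,76.288). Open path.

**Shape 4** — `<polyline>` open polyline, stroke `#0000ff` → score (S482, F1931). Machine vertices: (11.345,108.054) → (88.548,22.363) → (13.136,89.839) → (34.470,95.197) → (64.105,98.557). Open path.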